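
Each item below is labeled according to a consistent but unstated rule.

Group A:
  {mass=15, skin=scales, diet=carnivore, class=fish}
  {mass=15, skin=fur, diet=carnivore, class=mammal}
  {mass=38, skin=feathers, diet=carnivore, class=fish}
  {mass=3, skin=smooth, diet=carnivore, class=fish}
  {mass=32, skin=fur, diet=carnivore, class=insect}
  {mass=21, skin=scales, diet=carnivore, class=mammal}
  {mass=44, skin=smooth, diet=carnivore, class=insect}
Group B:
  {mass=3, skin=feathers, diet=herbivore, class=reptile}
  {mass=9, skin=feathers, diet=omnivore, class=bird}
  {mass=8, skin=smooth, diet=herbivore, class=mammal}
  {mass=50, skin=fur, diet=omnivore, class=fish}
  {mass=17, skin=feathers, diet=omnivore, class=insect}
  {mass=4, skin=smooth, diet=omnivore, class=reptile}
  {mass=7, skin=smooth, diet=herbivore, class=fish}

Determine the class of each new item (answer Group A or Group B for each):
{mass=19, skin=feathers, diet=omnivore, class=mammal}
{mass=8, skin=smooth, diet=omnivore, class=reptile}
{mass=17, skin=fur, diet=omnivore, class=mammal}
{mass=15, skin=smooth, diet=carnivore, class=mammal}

'Group A' ⟺ diet is carnivore.
{mass=19, skin=feathers, diet=omnivore, class=mammal} — diet is omnivore, hence Group B. {mass=8, skin=smooth, diet=omnivore, class=reptile} — diet is omnivore, hence Group B. {mass=17, skin=fur, diet=omnivore, class=mammal} — diet is omnivore, hence Group B. {mass=15, skin=smooth, diet=carnivore, class=mammal} — diet is carnivore, hence Group A.

Group B, Group B, Group B, Group A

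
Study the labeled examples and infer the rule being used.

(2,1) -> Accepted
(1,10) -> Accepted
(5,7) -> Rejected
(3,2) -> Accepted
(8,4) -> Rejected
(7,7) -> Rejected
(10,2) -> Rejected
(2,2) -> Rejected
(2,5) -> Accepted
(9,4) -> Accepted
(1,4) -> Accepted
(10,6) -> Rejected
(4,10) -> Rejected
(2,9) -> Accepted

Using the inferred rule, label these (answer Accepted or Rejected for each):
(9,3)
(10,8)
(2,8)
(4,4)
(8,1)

Rejected, Rejected, Rejected, Rejected, Accepted

Rule: sum is odd. This holds for each 'Accepted' example and fails for each 'Rejected' one.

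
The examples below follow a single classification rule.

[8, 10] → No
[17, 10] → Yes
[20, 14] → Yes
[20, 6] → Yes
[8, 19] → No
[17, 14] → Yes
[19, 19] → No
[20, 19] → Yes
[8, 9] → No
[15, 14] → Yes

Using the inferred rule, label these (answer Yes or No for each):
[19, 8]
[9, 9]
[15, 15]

The common property of the 'Yes' items is: first > second. No 'No' item has it.
[19, 8] — 19 > 8, hence Yes.
[9, 9] — 9 = 9, hence No.
[15, 15] — 15 = 15, hence No.

Yes, No, No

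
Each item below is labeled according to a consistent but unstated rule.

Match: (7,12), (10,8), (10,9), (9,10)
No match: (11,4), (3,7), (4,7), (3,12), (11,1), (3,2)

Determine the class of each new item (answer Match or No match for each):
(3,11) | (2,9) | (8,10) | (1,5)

No match, No match, Match, No match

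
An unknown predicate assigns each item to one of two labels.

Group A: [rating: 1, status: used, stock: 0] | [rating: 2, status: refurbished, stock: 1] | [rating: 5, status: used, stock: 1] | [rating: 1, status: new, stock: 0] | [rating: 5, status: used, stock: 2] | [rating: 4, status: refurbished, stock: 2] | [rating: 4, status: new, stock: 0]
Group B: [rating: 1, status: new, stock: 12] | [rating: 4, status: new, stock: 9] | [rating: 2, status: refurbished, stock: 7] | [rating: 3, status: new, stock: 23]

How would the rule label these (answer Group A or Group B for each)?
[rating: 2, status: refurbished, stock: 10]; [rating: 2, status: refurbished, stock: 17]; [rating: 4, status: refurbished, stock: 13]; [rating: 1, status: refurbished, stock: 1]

Group B, Group B, Group B, Group A

The pattern is that an item is 'Group A' exactly when: stock ≤ 2.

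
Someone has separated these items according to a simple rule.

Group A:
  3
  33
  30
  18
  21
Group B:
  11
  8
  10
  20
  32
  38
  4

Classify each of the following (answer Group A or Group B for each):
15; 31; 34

The pattern is that an item is 'Group A' exactly when: multiple of 3.

Group A, Group B, Group B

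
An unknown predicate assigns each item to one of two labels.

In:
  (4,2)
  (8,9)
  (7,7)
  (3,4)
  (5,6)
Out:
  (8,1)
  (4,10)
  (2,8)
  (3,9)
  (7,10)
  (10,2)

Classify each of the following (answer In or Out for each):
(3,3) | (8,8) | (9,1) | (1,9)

In, In, Out, Out

All 'In' examples share one property — |first − second| ≤ 2 — and every 'Out' example lacks it.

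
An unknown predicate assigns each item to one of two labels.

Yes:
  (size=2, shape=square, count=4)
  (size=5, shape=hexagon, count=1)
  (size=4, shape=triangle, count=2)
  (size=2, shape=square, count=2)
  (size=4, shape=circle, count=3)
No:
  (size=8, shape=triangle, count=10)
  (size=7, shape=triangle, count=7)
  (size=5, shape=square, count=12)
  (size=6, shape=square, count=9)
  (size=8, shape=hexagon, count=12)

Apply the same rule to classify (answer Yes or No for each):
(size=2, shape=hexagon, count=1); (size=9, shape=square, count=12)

Yes, No

One predicate separates the groups cleanly: count ≤ 4.
Yes: (size=2, shape=hexagon, count=1), since count = 1. No: (size=9, shape=square, count=12), since count = 12.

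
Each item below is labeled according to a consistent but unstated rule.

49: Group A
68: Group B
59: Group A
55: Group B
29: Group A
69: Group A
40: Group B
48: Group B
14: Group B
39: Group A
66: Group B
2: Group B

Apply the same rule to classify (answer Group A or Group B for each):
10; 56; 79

The rule appears to be: ends in digit 9.
10: last digit 0, doesn't match → Group B.
56: last digit 6, doesn't match → Group B.
79: last digit 9, passes → Group A.

Group B, Group B, Group A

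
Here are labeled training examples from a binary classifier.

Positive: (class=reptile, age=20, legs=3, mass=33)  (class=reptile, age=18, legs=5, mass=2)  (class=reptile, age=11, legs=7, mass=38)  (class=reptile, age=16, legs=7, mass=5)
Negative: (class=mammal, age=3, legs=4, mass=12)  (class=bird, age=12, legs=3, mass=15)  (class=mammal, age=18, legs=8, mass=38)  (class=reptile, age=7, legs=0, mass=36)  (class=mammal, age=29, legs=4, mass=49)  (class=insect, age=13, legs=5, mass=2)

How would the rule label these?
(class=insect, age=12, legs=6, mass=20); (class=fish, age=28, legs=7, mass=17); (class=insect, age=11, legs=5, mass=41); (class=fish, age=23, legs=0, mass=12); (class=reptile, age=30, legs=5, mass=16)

Negative, Negative, Negative, Negative, Positive

The pattern is that an item is 'Positive' exactly when: class is reptile AND age ≥ 11.
(class=insect, age=12, legs=6, mass=20) — class is insect, age = 12, hence Negative.
(class=fish, age=28, legs=7, mass=17) — class is fish, age = 28, hence Negative.
(class=insect, age=11, legs=5, mass=41) — class is insect, age = 11, hence Negative.
(class=fish, age=23, legs=0, mass=12) — class is fish, age = 23, hence Negative.
(class=reptile, age=30, legs=5, mass=16) — class is reptile, age = 30, hence Positive.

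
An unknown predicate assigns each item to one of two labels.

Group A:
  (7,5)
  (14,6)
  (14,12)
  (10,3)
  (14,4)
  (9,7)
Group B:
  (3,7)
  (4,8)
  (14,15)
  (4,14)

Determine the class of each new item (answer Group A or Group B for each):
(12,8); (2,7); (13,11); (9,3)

One predicate separates the groups cleanly: first > second.
(12,8) — 12 > 8, hence Group A.
(2,7) — 2 < 7, hence Group B.
(13,11) — 13 > 11, hence Group A.
(9,3) — 9 > 3, hence Group A.

Group A, Group B, Group A, Group A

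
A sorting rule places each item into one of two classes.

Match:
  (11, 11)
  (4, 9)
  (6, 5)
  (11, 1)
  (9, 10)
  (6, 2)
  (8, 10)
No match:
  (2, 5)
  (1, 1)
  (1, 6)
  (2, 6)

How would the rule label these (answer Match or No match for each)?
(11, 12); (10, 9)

All 'Match' examples share one property — first ≥ 4 — and every 'No match' example lacks it.
Match: (11, 12), since first 11.
Match: (10, 9), since first 10.

Match, Match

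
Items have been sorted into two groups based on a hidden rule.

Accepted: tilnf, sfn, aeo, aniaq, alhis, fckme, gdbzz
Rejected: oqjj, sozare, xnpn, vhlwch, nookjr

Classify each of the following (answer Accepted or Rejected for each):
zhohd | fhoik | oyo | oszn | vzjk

Accepted, Accepted, Accepted, Rejected, Rejected

The distinguishing property — odd length — holds for all the 'Accepted' cases and none of the 'Rejected' cases.
Accepted: zhohd, since length 5.
Accepted: fhoik, since length 5.
Accepted: oyo, since length 3.
Rejected: oszn, since length 4.
Rejected: vzjk, since length 4.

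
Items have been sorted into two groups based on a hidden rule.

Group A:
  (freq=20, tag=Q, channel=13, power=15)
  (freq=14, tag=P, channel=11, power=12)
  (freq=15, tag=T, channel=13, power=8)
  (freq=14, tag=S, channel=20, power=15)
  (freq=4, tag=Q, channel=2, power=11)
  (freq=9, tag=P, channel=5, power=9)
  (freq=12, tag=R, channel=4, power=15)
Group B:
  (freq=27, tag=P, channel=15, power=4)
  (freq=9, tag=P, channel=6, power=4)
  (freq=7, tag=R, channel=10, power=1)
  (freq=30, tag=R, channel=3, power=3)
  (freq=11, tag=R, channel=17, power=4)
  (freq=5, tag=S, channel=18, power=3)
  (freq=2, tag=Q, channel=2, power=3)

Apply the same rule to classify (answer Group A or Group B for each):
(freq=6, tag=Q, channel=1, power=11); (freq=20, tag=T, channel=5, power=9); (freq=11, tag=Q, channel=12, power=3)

Group A, Group A, Group B

Rule: power ≥ 8. This holds for each 'Group A' example and fails for each 'Group B' one.
Group A: (freq=6, tag=Q, channel=1, power=11), since power = 11.
Group A: (freq=20, tag=T, channel=5, power=9), since power = 9.
Group B: (freq=11, tag=Q, channel=12, power=3), since power = 3.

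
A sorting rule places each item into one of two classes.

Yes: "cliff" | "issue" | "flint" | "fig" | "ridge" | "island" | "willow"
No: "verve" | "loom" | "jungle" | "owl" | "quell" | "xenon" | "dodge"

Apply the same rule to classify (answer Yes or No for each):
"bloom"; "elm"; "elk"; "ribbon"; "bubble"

'Yes' ⟺ contains 'i'.
"bloom": no 'i' — fails the rule, so No.
"elm": no 'i' — fails the rule, so No.
"elk": no 'i' — fails the rule, so No.
"ribbon": has 'i' — matches, so Yes.
"bubble": no 'i' — fails the rule, so No.

No, No, No, Yes, No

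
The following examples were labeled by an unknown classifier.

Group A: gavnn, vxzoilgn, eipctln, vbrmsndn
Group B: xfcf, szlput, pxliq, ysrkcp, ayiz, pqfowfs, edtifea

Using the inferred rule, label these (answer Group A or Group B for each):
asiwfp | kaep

Group B, Group B

All 'Group A' examples share one property — contains 'n' — and every 'Group B' example lacks it.
asiwfp: no 'n', lacks this property → Group B. kaep: no 'n', lacks this property → Group B.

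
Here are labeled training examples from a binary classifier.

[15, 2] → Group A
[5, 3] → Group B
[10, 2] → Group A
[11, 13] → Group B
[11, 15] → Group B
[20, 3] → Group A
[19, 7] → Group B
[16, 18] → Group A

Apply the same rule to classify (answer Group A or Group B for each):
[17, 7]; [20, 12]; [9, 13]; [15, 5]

The pattern is that an item is 'Group A' exactly when: product is even.
Group B: [17, 7], since 17·7 = 119.
Group A: [20, 12], since 20·12 = 240.
Group B: [9, 13], since 9·13 = 117.
Group B: [15, 5], since 15·5 = 75.

Group B, Group A, Group B, Group B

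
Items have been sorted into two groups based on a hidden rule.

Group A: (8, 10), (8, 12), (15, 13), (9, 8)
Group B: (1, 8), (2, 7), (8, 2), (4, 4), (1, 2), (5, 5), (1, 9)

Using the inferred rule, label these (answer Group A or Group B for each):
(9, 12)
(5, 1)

Group A, Group B

The classifier is using: sum ≥ 17.
(9, 12) → 9+12 = 21 → Group A. (5, 1) → 5+1 = 6 → Group B.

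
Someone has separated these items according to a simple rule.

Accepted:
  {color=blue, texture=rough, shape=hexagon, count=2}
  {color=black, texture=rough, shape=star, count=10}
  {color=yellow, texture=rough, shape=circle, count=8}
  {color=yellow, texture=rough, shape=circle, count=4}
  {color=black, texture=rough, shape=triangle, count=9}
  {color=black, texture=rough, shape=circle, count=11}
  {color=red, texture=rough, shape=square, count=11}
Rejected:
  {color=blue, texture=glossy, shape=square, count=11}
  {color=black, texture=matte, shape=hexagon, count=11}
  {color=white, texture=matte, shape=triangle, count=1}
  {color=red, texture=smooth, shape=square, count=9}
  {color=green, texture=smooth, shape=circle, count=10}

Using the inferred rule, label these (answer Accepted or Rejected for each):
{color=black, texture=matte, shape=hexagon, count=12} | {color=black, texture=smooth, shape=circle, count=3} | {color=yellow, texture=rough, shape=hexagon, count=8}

Rejected, Rejected, Accepted

The pattern is that an item is 'Accepted' exactly when: texture is rough.
{color=black, texture=matte, shape=hexagon, count=12} — texture is matte, hence Rejected.
{color=black, texture=smooth, shape=circle, count=3} — texture is smooth, hence Rejected.
{color=yellow, texture=rough, shape=hexagon, count=8} — texture is rough, hence Accepted.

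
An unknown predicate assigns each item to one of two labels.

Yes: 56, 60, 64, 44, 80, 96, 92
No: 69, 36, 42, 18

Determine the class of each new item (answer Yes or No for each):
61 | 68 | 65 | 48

Rule: even AND at least 44. This holds for each 'Yes' example and fails for each 'No' one.

No, Yes, No, Yes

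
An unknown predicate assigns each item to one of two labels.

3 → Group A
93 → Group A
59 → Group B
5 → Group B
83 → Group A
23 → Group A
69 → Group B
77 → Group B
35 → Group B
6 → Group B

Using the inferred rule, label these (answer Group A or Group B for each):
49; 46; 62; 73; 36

Group B, Group B, Group B, Group A, Group B

The rule appears to be: ends in digit 3.
49 — last digit 9, hence Group B.
46 — last digit 6, hence Group B.
62 — last digit 2, hence Group B.
73 — last digit 3, hence Group A.
36 — last digit 6, hence Group B.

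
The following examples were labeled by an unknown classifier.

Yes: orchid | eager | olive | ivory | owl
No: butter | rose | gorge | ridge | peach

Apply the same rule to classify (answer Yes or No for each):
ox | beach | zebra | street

Yes, No, No, No

The simplest hypothesis consistent with all the labels is: starts with a vowel.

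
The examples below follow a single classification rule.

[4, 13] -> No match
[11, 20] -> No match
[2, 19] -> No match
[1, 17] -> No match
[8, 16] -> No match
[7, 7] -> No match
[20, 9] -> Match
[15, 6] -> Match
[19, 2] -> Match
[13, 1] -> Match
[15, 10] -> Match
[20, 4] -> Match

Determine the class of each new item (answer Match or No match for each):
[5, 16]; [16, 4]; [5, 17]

No match, Match, No match

'Match' ⟺ first > second.
[5, 16] — 5 < 16, hence No match.
[16, 4] — 16 > 4, hence Match.
[5, 17] — 5 < 17, hence No match.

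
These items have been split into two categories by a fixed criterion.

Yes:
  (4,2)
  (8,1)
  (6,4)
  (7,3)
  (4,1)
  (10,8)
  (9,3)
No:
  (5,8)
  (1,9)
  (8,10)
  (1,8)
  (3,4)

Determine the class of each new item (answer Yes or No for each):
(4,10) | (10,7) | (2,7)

Rule: first > second. This holds for each 'Yes' example and fails for each 'No' one.

No, Yes, No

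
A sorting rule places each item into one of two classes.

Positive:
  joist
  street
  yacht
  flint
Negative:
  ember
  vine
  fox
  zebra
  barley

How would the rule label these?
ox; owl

Rule: contains 't'. This holds for each 'Positive' example and fails for each 'Negative' one.
ox: Negative (no 't').
owl: Negative (no 't').

Negative, Negative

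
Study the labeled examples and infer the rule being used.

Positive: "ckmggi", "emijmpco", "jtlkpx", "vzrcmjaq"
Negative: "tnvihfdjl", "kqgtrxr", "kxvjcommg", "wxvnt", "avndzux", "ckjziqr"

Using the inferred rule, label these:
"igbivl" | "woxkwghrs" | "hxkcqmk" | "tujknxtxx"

The simplest hypothesis consistent with all the labels is: even length.
Positive: "igbivl", since length 6.
Negative: "woxkwghrs", since length 9.
Negative: "hxkcqmk", since length 7.
Negative: "tujknxtxx", since length 9.

Positive, Negative, Negative, Negative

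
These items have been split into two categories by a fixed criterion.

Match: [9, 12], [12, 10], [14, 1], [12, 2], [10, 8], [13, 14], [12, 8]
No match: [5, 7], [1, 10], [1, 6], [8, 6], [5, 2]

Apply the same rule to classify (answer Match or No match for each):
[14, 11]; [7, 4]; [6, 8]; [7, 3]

The simplest hypothesis consistent with all the labels is: first ≥ 9.

Match, No match, No match, No match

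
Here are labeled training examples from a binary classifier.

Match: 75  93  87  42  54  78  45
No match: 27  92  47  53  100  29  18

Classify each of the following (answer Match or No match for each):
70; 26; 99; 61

No match, No match, Match, No match

A rule that fits every label: multiple of 3 AND at least 29 — true of each 'Match' example, false of each 'No match' one.
70: 70 = 3·23 + 1, 70 ≥ 29 — does not satisfy this, so No match. 26: 26 = 3·8 + 2, 26 < 29 — does not satisfy this, so No match. 99: 99 = 3·33, 99 ≥ 29 — qualifies, so Match. 61: 61 = 3·20 + 1, 61 ≥ 29 — does not satisfy this, so No match.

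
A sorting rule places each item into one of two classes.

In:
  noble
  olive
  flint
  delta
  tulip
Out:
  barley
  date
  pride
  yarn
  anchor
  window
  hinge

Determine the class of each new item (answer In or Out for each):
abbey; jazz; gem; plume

The pattern is that an item is 'In' exactly when: odd length AND contains 'l'.
abbey → length 5, no 'l' → Out.
jazz → length 4, no 'l' → Out.
gem → length 3, no 'l' → Out.
plume → length 5, has 'l' → In.

Out, Out, Out, In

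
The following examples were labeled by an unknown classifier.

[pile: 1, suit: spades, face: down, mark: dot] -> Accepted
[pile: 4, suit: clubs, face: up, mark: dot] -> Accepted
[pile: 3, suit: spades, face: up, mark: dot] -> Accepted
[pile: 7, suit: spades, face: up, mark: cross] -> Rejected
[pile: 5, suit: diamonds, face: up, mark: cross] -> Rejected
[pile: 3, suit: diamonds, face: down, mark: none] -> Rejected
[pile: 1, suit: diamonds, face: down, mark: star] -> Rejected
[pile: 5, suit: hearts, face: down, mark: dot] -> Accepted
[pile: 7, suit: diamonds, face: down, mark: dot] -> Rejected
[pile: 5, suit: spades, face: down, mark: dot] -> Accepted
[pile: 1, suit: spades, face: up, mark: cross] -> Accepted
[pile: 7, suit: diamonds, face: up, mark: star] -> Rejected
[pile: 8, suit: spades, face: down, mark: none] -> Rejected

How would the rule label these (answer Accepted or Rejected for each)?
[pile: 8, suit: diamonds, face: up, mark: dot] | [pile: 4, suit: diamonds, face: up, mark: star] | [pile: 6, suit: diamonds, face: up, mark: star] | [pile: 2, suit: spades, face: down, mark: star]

Rejected, Rejected, Rejected, Accepted

'Accepted' ⟺ suit is not diamonds AND pile ≤ 5.
[pile: 8, suit: diamonds, face: up, mark: dot] → suit is diamonds, pile = 8 → Rejected.
[pile: 4, suit: diamonds, face: up, mark: star] → suit is diamonds, pile = 4 → Rejected.
[pile: 6, suit: diamonds, face: up, mark: star] → suit is diamonds, pile = 6 → Rejected.
[pile: 2, suit: spades, face: down, mark: star] → suit is spades, pile = 2 → Accepted.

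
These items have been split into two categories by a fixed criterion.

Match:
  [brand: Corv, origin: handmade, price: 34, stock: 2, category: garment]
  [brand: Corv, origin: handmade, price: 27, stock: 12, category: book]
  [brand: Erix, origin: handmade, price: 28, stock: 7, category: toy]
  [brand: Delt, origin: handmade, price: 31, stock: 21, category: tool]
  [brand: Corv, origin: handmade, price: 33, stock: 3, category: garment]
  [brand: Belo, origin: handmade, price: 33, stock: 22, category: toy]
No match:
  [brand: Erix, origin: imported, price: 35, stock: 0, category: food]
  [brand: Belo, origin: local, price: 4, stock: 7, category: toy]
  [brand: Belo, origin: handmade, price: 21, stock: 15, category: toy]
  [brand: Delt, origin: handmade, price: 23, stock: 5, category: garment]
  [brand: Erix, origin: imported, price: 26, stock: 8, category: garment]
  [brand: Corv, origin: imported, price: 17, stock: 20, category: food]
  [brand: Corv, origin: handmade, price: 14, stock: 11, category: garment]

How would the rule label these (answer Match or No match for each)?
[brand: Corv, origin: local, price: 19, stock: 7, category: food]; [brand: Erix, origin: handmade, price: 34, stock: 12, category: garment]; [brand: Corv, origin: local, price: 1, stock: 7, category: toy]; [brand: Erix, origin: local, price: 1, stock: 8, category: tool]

The pattern is that an item is 'Match' exactly when: origin is handmade AND price ≥ 26.
[brand: Corv, origin: local, price: 19, stock: 7, category: food]: origin is local, price = 19 — doesn't qualify, so No match. [brand: Erix, origin: handmade, price: 34, stock: 12, category: garment]: origin is handmade, price = 34 — qualifies, so Match. [brand: Corv, origin: local, price: 1, stock: 7, category: toy]: origin is local, price = 1 — doesn't qualify, so No match. [brand: Erix, origin: local, price: 1, stock: 8, category: tool]: origin is local, price = 1 — doesn't qualify, so No match.

No match, Match, No match, No match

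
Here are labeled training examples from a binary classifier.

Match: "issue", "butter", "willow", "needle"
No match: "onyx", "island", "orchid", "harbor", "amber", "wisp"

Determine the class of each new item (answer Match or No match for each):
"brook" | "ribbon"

'Match' ⟺ has a double letter.

Match, Match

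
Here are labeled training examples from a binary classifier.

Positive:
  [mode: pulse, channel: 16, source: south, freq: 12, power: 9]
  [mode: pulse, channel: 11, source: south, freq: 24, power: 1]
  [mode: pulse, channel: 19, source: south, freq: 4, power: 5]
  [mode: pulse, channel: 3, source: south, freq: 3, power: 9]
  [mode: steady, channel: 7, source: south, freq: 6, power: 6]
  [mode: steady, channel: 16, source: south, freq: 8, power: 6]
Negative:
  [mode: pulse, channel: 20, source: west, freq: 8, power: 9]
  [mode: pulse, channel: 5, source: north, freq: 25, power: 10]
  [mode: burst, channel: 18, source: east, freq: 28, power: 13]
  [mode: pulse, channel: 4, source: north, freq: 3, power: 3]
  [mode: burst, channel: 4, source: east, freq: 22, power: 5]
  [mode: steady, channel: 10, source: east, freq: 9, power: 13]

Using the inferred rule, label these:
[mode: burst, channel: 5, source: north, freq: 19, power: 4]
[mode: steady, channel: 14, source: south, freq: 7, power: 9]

Negative, Positive

Looking at the examples, the only property every 'Positive' case has and every 'Negative' case lacks is: source is south.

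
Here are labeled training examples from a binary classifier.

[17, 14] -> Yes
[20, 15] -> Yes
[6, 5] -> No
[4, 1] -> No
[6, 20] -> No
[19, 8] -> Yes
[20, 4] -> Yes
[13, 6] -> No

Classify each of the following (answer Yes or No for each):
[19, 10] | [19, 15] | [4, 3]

The pattern is that an item is 'Yes' exactly when: first ≥ 14.
[19, 10]: Yes (first 19). [19, 15]: Yes (first 19). [4, 3]: No (first 4).

Yes, Yes, No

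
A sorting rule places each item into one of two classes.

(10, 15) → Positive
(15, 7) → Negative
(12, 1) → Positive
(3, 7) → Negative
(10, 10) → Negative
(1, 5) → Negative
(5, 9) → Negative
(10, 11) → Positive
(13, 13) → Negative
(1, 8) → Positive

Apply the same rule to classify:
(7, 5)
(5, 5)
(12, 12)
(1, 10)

All 'Positive' examples share one property — sum is odd — and every 'Negative' example lacks it.

Negative, Negative, Negative, Positive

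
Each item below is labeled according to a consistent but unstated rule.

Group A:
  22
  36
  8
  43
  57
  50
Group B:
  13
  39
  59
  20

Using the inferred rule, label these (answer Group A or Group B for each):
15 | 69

Group A, Group B

A rule that fits every label: ≡ 1 (mod 7) — true of each 'Group A' example, false of each 'Group B' one.
15: 15 mod 7 = 1, has this property → Group A. 69: 69 mod 7 = 6, doesn't qualify → Group B.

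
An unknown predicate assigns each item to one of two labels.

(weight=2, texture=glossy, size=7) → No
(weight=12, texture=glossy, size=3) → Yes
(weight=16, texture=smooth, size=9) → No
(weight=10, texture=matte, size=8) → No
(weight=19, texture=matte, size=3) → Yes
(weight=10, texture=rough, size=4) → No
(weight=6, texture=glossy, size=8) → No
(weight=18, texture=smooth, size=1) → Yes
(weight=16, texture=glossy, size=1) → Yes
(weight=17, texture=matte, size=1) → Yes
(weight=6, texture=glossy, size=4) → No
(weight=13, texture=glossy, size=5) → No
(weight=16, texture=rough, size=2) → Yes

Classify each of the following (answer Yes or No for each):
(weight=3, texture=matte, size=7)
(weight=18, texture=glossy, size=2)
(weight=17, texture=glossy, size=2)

No, Yes, Yes

One predicate separates the groups cleanly: size ≤ 3.
(weight=3, texture=matte, size=7): size = 7, does not fit → No. (weight=18, texture=glossy, size=2): size = 2, meets the rule → Yes. (weight=17, texture=glossy, size=2): size = 2, meets the rule → Yes.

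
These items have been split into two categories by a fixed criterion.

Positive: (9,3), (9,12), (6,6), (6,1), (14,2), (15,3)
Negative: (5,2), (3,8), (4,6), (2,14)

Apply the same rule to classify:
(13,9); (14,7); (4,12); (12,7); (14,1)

A rule that fits every label: first ≥ 6 — true of each 'Positive' example, false of each 'Negative' one.
Positive: (13,9), since first 13. Positive: (14,7), since first 14. Negative: (4,12), since first 4. Positive: (12,7), since first 12. Positive: (14,1), since first 14.

Positive, Positive, Negative, Positive, Positive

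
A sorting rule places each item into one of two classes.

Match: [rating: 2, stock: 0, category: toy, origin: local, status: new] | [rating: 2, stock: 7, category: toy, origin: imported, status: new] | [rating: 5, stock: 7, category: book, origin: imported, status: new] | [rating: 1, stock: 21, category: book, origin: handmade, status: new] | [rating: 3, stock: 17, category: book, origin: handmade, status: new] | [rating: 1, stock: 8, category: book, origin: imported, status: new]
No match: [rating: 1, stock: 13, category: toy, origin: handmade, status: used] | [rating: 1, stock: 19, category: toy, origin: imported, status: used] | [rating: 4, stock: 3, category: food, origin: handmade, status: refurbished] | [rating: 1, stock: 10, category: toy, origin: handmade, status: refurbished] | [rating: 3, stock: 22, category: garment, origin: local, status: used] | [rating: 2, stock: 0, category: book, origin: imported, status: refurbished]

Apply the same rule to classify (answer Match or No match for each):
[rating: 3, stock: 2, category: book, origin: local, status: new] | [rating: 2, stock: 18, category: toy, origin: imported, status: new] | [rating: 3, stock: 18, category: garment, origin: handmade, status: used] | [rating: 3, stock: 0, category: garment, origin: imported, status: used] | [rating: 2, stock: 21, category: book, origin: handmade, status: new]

Match, Match, No match, No match, Match

The common property of the 'Match' items is: status is new. No 'No match' item has it.
[rating: 3, stock: 2, category: book, origin: local, status: new]: status is new — has this property, so Match. [rating: 2, stock: 18, category: toy, origin: imported, status: new]: status is new — has this property, so Match. [rating: 3, stock: 18, category: garment, origin: handmade, status: used]: status is used — fails this test, so No match. [rating: 3, stock: 0, category: garment, origin: imported, status: used]: status is used — fails this test, so No match. [rating: 2, stock: 21, category: book, origin: handmade, status: new]: status is new — has this property, so Match.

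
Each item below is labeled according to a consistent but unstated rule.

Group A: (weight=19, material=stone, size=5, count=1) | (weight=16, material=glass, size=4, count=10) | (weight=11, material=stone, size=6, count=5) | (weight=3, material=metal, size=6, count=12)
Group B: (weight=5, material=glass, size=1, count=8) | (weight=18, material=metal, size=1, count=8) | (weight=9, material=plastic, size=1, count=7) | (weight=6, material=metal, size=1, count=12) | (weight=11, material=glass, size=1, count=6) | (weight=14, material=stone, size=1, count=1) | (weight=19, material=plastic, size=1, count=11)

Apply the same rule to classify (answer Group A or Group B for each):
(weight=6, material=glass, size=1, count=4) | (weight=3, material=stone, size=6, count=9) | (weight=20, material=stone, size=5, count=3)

Group B, Group A, Group A

The rule appears to be: size ≥ 4.
(weight=6, material=glass, size=1, count=4): size = 1, doesn't match → Group B. (weight=3, material=stone, size=6, count=9): size = 6, fits → Group A. (weight=20, material=stone, size=5, count=3): size = 5, fits → Group A.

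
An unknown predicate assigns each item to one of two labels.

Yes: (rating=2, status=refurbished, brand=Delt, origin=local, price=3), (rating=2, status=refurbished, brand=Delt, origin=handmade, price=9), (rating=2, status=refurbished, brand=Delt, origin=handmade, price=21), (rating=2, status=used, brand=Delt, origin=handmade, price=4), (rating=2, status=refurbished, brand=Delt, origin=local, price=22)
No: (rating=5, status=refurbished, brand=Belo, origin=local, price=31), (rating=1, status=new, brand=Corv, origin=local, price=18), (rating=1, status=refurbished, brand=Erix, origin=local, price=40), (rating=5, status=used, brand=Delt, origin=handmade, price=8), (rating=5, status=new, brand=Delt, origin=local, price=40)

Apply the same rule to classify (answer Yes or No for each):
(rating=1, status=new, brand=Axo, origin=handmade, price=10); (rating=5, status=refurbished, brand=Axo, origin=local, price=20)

No, No

All 'Yes' examples share one property — rating = 2 — and every 'No' example lacks it.
(rating=1, status=new, brand=Axo, origin=handmade, price=10) → rating = 1 → No. (rating=5, status=refurbished, brand=Axo, origin=local, price=20) → rating = 5 → No.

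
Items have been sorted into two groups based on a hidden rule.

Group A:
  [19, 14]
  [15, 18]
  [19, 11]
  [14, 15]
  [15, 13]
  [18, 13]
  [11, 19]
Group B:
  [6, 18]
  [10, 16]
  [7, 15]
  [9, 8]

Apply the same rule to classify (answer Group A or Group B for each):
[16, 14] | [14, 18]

'Group A' ⟺ sum ≥ 28.
[16, 14]: 16+14 = 30 — passes, so Group A.
[14, 18]: 14+18 = 32 — passes, so Group A.

Group A, Group A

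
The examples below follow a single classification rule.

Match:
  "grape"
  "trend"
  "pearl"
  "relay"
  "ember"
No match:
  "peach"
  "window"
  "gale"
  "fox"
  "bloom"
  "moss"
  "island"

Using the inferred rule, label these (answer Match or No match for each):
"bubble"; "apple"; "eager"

No match, No match, Match

The distinguishing property — contains 'r' — holds for all the 'Match' cases and none of the 'No match' cases.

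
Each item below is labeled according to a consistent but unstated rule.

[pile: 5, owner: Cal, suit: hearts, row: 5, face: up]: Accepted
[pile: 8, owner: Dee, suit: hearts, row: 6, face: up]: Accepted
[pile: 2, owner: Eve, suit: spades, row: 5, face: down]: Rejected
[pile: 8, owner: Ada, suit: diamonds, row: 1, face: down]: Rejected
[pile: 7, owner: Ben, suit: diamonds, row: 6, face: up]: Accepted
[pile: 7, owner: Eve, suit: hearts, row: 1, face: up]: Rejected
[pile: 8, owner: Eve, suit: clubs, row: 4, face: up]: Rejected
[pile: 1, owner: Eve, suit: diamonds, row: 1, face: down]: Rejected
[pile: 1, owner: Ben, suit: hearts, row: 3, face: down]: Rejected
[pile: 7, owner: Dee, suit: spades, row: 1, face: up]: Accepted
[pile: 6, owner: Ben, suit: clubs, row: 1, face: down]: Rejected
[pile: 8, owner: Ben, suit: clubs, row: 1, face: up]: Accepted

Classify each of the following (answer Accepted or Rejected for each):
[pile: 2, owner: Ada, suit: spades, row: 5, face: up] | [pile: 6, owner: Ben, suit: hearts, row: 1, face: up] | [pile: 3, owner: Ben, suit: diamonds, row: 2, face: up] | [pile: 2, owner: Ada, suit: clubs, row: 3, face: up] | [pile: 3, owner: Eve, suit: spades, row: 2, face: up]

Accepted, Accepted, Accepted, Accepted, Rejected

The rule appears to be: owner is not Eve AND face is up.
[pile: 2, owner: Ada, suit: spades, row: 5, face: up] — owner is Ada, face is up, hence Accepted.
[pile: 6, owner: Ben, suit: hearts, row: 1, face: up] — owner is Ben, face is up, hence Accepted.
[pile: 3, owner: Ben, suit: diamonds, row: 2, face: up] — owner is Ben, face is up, hence Accepted.
[pile: 2, owner: Ada, suit: clubs, row: 3, face: up] — owner is Ada, face is up, hence Accepted.
[pile: 3, owner: Eve, suit: spades, row: 2, face: up] — owner is Eve, face is up, hence Rejected.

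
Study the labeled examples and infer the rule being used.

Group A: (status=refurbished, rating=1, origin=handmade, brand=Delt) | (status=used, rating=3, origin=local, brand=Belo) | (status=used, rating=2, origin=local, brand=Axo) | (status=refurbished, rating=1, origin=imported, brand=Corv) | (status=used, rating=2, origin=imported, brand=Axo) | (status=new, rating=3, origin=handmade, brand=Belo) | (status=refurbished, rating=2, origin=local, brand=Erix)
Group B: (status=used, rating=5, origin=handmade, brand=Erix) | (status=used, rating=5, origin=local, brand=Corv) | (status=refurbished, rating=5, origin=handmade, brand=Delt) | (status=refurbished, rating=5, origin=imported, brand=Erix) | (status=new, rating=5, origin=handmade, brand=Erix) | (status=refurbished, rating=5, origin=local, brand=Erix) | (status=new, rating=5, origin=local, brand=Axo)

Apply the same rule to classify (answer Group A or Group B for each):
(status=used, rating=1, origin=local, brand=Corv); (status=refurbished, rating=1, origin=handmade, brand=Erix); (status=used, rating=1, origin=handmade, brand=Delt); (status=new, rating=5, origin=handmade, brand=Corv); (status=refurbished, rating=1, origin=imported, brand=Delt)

Every 'Group A' example satisfies: rating ≤ 3. None of the 'Group B' examples do.
(status=used, rating=1, origin=local, brand=Corv): rating = 1, passes → Group A. (status=refurbished, rating=1, origin=handmade, brand=Erix): rating = 1, passes → Group A. (status=used, rating=1, origin=handmade, brand=Delt): rating = 1, passes → Group A. (status=new, rating=5, origin=handmade, brand=Corv): rating = 5, does not fit → Group B. (status=refurbished, rating=1, origin=imported, brand=Delt): rating = 1, passes → Group A.

Group A, Group A, Group A, Group B, Group A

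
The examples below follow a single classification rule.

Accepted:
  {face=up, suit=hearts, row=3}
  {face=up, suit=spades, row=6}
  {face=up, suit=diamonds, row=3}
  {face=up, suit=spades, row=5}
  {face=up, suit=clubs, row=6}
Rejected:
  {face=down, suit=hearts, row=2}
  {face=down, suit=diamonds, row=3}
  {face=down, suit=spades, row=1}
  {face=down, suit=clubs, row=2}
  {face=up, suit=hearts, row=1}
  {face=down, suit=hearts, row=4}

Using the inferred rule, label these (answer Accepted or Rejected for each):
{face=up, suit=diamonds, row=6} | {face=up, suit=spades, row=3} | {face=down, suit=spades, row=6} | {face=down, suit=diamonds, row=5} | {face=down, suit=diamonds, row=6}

The rule appears to be: face is up AND row ≥ 2.

Accepted, Accepted, Rejected, Rejected, Rejected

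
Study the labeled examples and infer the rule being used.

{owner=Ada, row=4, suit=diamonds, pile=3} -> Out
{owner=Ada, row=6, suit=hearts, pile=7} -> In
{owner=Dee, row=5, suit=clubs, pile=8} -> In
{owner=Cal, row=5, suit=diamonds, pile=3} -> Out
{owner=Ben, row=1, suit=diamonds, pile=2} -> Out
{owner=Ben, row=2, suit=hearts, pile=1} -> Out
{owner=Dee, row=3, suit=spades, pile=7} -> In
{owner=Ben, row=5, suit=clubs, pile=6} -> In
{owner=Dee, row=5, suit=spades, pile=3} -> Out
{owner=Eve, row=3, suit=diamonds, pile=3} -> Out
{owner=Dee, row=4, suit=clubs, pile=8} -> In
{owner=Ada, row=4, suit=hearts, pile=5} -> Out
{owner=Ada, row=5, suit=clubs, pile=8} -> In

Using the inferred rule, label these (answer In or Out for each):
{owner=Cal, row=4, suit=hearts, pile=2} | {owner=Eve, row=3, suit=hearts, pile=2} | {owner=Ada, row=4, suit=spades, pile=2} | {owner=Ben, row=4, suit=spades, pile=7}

Out, Out, Out, In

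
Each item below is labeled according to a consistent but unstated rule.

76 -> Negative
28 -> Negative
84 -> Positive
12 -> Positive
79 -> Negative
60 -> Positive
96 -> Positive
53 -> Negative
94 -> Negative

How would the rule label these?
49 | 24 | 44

Negative, Positive, Negative

The rule appears to be: multiple of 3.
49 → 49 = 3·16 + 1 → Negative.
24 → 24 = 3·8 → Positive.
44 → 44 = 3·14 + 2 → Negative.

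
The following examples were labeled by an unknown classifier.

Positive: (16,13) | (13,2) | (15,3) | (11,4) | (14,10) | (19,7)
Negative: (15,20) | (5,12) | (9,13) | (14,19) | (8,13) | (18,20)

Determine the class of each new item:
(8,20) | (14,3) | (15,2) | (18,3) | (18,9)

Negative, Positive, Positive, Positive, Positive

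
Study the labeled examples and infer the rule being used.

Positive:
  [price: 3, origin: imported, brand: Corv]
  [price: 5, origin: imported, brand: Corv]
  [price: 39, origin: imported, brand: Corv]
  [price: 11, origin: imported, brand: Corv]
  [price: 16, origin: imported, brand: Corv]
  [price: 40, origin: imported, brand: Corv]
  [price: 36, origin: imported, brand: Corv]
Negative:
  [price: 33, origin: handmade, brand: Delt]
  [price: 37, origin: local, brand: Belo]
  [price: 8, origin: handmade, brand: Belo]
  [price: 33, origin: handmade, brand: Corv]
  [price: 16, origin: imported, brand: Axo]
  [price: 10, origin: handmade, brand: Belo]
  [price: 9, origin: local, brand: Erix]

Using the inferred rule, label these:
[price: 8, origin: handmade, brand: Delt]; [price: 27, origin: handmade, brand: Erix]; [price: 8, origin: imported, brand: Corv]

Negative, Negative, Positive

Every 'Positive' example satisfies: origin is imported AND brand is Corv. None of the 'Negative' examples do.
[price: 8, origin: handmade, brand: Delt] → origin is handmade, brand is Delt → Negative.
[price: 27, origin: handmade, brand: Erix] → origin is handmade, brand is Erix → Negative.
[price: 8, origin: imported, brand: Corv] → origin is imported, brand is Corv → Positive.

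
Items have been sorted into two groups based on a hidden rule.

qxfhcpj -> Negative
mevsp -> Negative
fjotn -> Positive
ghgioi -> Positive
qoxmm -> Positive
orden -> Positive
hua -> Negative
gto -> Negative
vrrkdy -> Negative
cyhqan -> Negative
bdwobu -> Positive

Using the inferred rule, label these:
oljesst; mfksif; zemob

Positive, Negative, Positive

'Positive' ⟺ length ≥ 5 AND contains 'o'.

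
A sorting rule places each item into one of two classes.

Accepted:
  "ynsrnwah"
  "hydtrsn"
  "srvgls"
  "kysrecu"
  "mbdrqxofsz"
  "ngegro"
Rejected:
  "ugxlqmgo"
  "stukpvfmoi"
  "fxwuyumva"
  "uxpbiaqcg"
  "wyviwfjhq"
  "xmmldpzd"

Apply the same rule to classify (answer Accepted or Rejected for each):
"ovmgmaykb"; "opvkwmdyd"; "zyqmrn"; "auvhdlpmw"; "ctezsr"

Rejected, Rejected, Accepted, Rejected, Accepted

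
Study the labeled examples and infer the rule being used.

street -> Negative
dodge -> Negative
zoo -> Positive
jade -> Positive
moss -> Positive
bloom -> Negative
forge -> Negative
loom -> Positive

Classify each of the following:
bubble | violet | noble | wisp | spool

Every 'Positive' example satisfies: length ≤ 4. None of the 'Negative' examples do.

Negative, Negative, Negative, Positive, Negative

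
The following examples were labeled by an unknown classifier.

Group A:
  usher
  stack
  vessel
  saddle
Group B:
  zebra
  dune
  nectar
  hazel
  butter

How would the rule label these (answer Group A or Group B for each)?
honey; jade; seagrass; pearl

Group B, Group B, Group A, Group B

All 'Group A' examples share one property — contains 's' — and every 'Group B' example lacks it.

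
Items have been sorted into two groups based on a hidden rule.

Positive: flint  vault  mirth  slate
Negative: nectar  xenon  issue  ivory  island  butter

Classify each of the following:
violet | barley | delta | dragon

The classifier is using: odd length AND contains 't'.

Negative, Negative, Positive, Negative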